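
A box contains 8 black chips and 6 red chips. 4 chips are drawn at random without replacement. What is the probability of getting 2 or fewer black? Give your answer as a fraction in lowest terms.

85/143

There are C(14,4) = 1001 ways to choose the 4.
Count the complement (more than 2 black): C(8,3)·C(6,1) + C(8,4)·C(6,0) = 336 + 70 = 406.
Probability = 1 − 406/1001 = 595/1001 = 85/143.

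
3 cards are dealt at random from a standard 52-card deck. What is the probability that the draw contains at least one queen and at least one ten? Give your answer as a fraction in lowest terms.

188/5525

There are C(52,3) = 22100 possible draws.
By inclusion-exclusion on the complements, draws missing all queens or all tens: C(48,3) + C(48,3) − C(44,3) = 17296 + 17296 − 13244 = 21348.
So draws with at least one of each: 22100 − 21348 = 752, probability 752/22100 = 188/5525.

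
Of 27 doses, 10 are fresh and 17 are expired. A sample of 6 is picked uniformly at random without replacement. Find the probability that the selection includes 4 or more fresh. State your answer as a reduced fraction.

5509/49335

Total selections: C(27,6) = 296010.
Favorable selections (4 or more fresh): C(10,4)·C(17,2) + C(10,5)·C(17,1) + C(10,6)·C(17,0) = 28560 + 4284 + 210 = 33054.
Probability = 33054/296010 = 5509/49335.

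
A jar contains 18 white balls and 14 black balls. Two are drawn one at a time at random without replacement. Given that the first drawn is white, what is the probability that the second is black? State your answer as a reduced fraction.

After removing one white, 31 remain: 17 white and 14 black.
So the probability the next is black is 14/31.

14/31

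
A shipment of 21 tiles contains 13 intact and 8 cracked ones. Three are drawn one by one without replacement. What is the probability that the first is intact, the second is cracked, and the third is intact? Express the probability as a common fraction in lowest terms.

104/665

Multiply the conditional probabilities at each draw: 13/21 · 8/20 · 12/19 = 1248/7980 = 104/665.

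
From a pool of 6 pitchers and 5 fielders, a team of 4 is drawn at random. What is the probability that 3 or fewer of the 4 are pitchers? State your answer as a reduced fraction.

There are C(11,4) = 330 ways to choose the 4.
The complement is exactly 4 pitchers: C(6,4)·C(5,0) = 15.
Probability = 1 − 15/330 = 315/330 = 21/22.

21/22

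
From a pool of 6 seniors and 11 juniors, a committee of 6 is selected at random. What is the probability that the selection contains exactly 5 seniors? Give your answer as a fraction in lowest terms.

Total number of selections: C(17,6) = 12376.
Selections with exactly 5 seniors: choose 5 of the 6 seniors and 1 of the 11 juniors, C(6,5)·C(11,1) = 6·11 = 66.
Probability = 66/12376 = 33/6188.

33/6188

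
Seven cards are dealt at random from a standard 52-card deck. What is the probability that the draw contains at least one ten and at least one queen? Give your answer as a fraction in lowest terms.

3105873/16723070

There are C(52,7) = 133784560 possible draws.
By inclusion-exclusion on the complements, draws missing all tens or all queens: C(48,7) + C(48,7) − C(44,7) = 73629072 + 73629072 − 38320568 = 108937576.
So draws with at least one of each: 133784560 − 108937576 = 24846984, probability 24846984/133784560 = 3105873/16723070.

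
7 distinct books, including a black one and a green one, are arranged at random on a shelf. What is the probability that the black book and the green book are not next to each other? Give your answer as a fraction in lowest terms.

5/7

There are 7! = 5040 arrangements.
Arrangements with the black book and the green book adjacent: 2·6! = 1440.
So not adjacent: 5040 − 1440 = 3600, probability 3600/5040 = 5/7.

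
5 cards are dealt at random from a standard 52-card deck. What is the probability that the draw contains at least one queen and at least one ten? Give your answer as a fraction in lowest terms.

There are C(52,5) = 2598960 possible draws.
By inclusion-exclusion on the complements, draws missing all queens or all tens: C(48,5) + C(48,5) − C(44,5) = 1712304 + 1712304 − 1086008 = 2338600.
So draws with at least one of each: 2598960 − 2338600 = 260360, probability 260360/2598960 = 6509/64974.

6509/64974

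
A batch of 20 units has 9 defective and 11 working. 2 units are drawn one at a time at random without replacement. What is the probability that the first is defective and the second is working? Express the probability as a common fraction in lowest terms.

Multiply the conditional probabilities at each draw: 9/20 · 11/19 = 99/380.

99/380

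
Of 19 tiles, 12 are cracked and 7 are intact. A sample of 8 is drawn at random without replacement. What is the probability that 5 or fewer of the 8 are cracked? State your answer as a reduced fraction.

5571/8398

There are C(19,8) = 75582 ways to choose the 8.
Favorable selections (5 or fewer cracked): C(12,1)·C(7,7) + C(12,2)·C(7,6) + C(12,3)·C(7,5) + C(12,4)·C(7,4) + C(12,5)·C(7,3) = 12 + 462 + 4620 + 17325 + 27720 = 50139.
Probability = 50139/75582 = 5571/8398.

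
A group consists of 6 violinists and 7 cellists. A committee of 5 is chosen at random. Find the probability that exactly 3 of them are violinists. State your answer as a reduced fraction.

There are C(13,5) = 1287 ways to choose 5 from 13.
Selections with exactly 3 violinists: choose 3 of the 6 violinists and 2 of the 7 cellists, C(6,3)·C(7,2) = 20·21 = 420.
Probability = 420/1287 = 140/429.

140/429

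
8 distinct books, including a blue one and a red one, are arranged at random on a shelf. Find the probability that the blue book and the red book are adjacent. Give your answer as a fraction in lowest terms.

1/4

There are 8! = 40320 arrangements.
Treat the blue book and the red book as a block: 7! arrangements of the blocks × 2 orders within the block = 2·5040 = 10080.
Probability = 10080/40320 = 1/4.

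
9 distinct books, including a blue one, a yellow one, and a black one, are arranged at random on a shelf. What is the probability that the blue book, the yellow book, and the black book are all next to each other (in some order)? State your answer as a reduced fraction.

There are 9! = 362880 arrangements.
Treat the three as one block: 7! placements × 3! orders within the block = 5040·6 = 30240.
Probability = 30240/362880 = 1/12.

1/12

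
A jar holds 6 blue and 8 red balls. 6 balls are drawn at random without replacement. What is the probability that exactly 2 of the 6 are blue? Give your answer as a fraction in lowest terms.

Total number of selections: C(14,6) = 3003.
Selections with exactly 2 blue: choose 2 of the 6 blue and 4 of the 8 red, C(6,2)·C(8,4) = 15·70 = 1050.
Probability = 1050/3003 = 50/143.

50/143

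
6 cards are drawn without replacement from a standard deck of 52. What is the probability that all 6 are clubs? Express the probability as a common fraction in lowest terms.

There are C(52,6) = 20358520 possible 6-card hands.
Hands that are all clubs: C(13,6) = 1716.
Probability = 1716/20358520 = 33/391510.

33/391510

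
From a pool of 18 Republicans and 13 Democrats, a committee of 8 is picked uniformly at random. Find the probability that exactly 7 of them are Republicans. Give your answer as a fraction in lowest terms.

3536/67425

Total number of selections: C(31,8) = 7888725.
Selections with exactly 7 Republicans: choose 7 of the 18 Republicans and 1 of the 13 Democrats, C(18,7)·C(13,1) = 31824·13 = 413712.
Probability = 413712/7888725 = 3536/67425.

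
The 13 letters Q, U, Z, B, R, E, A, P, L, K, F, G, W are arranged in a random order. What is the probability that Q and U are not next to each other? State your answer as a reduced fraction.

There are 13! = 6227020800 arrangements.
Arrangements with Q and U adjacent: 2·12! = 958003200.
So not adjacent: 6227020800 − 958003200 = 5269017600, probability 5269017600/6227020800 = 11/13.

11/13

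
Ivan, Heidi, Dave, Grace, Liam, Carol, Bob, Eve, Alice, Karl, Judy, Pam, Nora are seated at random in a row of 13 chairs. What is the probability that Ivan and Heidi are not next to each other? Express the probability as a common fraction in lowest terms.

There are 13! = 6227020800 arrangements.
Arrangements with Ivan and Heidi adjacent: 2·12! = 958003200.
So not adjacent: 6227020800 − 958003200 = 5269017600, probability 5269017600/6227020800 = 11/13.

11/13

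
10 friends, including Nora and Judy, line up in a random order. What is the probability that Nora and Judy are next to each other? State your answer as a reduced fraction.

1/5

There are 10! = 3628800 arrangements.
Treat Nora and Judy as a block: 9! arrangements of the blocks × 2 orders within the block = 2·362880 = 725760.
Probability = 725760/3628800 = 1/5.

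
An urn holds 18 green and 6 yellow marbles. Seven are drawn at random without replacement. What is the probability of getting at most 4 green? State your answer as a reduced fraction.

There are C(24,7) = 346104 ways to choose the 7.
Count the complement (more than 4 green): C(18,5)·C(6,2) + C(18,6)·C(6,1) + C(18,7)·C(6,0) = 128520 + 111384 + 31824 = 271728.
Probability = 1 − 271728/346104 = 74376/346104 = 1033/4807.

1033/4807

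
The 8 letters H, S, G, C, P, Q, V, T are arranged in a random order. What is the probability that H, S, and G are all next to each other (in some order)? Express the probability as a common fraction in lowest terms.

There are 8! = 40320 arrangements.
Treat the three as one block: 6! placements × 3! orders within the block = 720·6 = 4320.
Probability = 4320/40320 = 3/28.

3/28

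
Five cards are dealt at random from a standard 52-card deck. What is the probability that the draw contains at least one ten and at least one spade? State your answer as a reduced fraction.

229297/866320

There are C(52,5) = 2598960 possible draws.
By inclusion-exclusion on the complements, draws missing all tens or all spades: C(48,5) + C(39,5) − C(36,5) = 1712304 + 575757 − 376992 = 1911069.
So draws with at least one of each: 2598960 − 1911069 = 687891, probability 687891/2598960 = 229297/866320.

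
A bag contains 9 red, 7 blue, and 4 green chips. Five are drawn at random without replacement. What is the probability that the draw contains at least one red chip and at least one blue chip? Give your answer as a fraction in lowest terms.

There are C(20,5) = 15504 possible draws.
By inclusion-exclusion on the complements, draws missing all red or all blue: C(11,5) + C(13,5) − C(4,5) = 462 + 1287 − 0 = 1749.
So draws with at least one of each: 15504 − 1749 = 13755, probability 13755/15504 = 4585/5168.

4585/5168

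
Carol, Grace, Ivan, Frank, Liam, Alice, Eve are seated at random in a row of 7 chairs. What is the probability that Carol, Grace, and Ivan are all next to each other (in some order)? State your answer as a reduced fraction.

1/7

There are 7! = 5040 arrangements.
Treat the three as one block: 5! placements × 3! orders within the block = 120·6 = 720.
Probability = 720/5040 = 1/7.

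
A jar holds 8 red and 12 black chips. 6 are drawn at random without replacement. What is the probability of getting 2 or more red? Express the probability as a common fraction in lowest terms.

Total selections: C(20,6) = 38760.
Count the complement (fewer than 2 red): C(8,0)·C(12,6) + C(8,1)·C(12,5) = 924 + 6336 = 7260.
Probability = 1 − 7260/38760 = 31500/38760 = 525/646.

525/646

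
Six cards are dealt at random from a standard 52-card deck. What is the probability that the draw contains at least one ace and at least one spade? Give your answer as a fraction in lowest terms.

There are C(52,6) = 20358520 possible draws.
By inclusion-exclusion on the complements, draws missing all aces or all spades: C(48,6) + C(39,6) − C(36,6) = 12271512 + 3262623 − 1947792 = 13586343.
So draws with at least one of each: 20358520 − 13586343 = 6772177, probability 6772177/20358520.

6772177/20358520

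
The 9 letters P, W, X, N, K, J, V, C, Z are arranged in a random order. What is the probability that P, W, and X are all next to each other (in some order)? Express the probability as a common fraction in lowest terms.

1/12

There are 9! = 362880 arrangements.
Treat the three as one block: 7! placements × 3! orders within the block = 5040·6 = 30240.
Probability = 30240/362880 = 1/12.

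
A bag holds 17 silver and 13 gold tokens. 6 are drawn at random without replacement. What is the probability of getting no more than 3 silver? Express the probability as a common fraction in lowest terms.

Total selections: C(30,6) = 593775.
Count the complement (more than 3 silver): C(17,4)·C(13,2) + C(17,5)·C(13,1) + C(17,6)·C(13,0) = 185640 + 80444 + 12376 = 278460.
Probability = 1 − 278460/593775 = 315315/593775 = 77/145.

77/145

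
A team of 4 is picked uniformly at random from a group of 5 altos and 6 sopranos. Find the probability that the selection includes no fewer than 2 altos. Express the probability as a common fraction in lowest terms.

There are C(11,4) = 330 ways to choose the 4.
Favorable selections (no fewer than 2 altos): C(5,2)·C(6,2) + C(5,3)·C(6,1) + C(5,4)·C(6,0) = 150 + 60 + 5 = 215.
Probability = 215/330 = 43/66.

43/66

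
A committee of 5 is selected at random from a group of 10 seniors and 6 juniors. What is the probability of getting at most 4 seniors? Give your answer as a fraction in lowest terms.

Total selections: C(16,5) = 4368.
The complement is exactly 5 seniors: C(10,5)·C(6,0) = 252.
Probability = 1 − 252/4368 = 4116/4368 = 49/52.

49/52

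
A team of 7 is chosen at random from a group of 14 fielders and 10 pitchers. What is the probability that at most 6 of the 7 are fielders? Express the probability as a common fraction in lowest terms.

1298/1311

Total selections: C(24,7) = 346104.
The complement is exactly 7 fielders: C(14,7)·C(10,0) = 3432.
Probability = 1 − 3432/346104 = 342672/346104 = 1298/1311.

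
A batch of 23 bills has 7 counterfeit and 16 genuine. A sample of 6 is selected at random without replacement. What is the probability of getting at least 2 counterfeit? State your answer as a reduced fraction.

8909/14421

There are C(23,6) = 100947 ways to choose the 6.
Count the complement (fewer than 2 counterfeit): C(7,0)·C(16,6) + C(7,1)·C(16,5) = 8008 + 30576 = 38584.
Probability = 1 − 38584/100947 = 62363/100947 = 8909/14421.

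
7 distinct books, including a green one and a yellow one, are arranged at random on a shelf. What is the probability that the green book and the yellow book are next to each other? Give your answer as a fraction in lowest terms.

2/7

There are 7! = 5040 arrangements.
Treat the green book and the yellow book as a block: 6! arrangements of the blocks × 2 orders within the block = 2·720 = 1440.
Probability = 1440/5040 = 2/7.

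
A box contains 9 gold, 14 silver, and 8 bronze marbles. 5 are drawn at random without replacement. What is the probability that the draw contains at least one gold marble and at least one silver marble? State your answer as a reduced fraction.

6545/8091

There are C(31,5) = 169911 possible draws.
By inclusion-exclusion on the complements, draws missing all gold or all silver: C(22,5) + C(17,5) − C(8,5) = 26334 + 6188 − 56 = 32466.
So draws with at least one of each: 169911 − 32466 = 137445, probability 137445/169911 = 6545/8091.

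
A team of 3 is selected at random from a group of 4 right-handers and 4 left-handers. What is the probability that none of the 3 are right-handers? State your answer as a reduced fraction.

There are C(8,3) = 56 possible selections.
Selections with no right-handers (all left-handers): C(4,3) = 4.
Probability = 4/56 = 1/14.

1/14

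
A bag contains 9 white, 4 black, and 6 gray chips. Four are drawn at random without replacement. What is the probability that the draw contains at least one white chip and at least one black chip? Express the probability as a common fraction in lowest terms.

193/323

There are C(19,4) = 3876 possible draws.
By inclusion-exclusion on the complements, draws missing all white or all black: C(10,4) + C(15,4) − C(6,4) = 210 + 1365 − 15 = 1560.
So draws with at least one of each: 3876 − 1560 = 2316, probability 2316/3876 = 193/323.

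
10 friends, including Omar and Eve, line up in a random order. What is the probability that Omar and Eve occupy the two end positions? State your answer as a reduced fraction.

There are 10! = 3628800 arrangements.
Place Omar and Eve at the ends in 2 ways, arrange the remaining 8 in 8! = 40320 ways: 2·40320 = 80640.
Probability = 80640/3628800 = 1/45.

1/45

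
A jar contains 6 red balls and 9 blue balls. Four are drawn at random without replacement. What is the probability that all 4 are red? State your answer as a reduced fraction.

1/91

There are C(15,4) = 1365 possible selections.
Selections with all red: C(6,4) = 15.
Probability = 15/1365 = 1/91.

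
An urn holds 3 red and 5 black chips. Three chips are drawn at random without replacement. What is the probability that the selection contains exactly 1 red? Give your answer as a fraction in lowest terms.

15/28

The sample space is all 3-subsets of the 8: C(8,3) = 56.
Selections with exactly 1 red: choose 1 of the 3 red and 2 of the 5 black, C(3,1)·C(5,2) = 3·10 = 30.
Probability = 30/56 = 15/28.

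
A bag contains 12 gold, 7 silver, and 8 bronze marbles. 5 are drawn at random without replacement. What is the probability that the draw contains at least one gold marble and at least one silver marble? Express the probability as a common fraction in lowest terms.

62279/80730

There are C(27,5) = 80730 possible draws.
By inclusion-exclusion on the complements, draws missing all gold or all silver: C(15,5) + C(20,5) − C(8,5) = 3003 + 15504 − 56 = 18451.
So draws with at least one of each: 80730 − 18451 = 62279, probability 62279/80730.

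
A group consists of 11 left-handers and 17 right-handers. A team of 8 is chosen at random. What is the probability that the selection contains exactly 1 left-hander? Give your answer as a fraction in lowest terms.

Total number of selections: C(28,8) = 3108105.
Selections with exactly 1 left-hander: choose 1 of the 11 left-handers and 7 of the 17 right-handers, C(11,1)·C(17,7) = 11·19448 = 213928.
Probability = 213928/3108105 = 1496/21735.

1496/21735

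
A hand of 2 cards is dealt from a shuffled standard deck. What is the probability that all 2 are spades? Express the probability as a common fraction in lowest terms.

1/17

There are C(52,2) = 1326 possible 2-card hands.
Hands that are all spades: C(13,2) = 78.
Probability = 78/1326 = 1/17.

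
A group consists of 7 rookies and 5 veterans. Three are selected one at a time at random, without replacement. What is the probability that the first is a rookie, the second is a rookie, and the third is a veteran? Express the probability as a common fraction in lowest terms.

7/44

Multiply the conditional probabilities at each draw: 7/12 · 6/11 · 5/10 = 210/1320 = 7/44.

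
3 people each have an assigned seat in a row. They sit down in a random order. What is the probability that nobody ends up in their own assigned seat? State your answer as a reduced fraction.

There are 3! = 6 seatings.
By inclusion-exclusion, seatings with no fixed points: C(3,0)·3! − C(3,1)·2! + C(3,2)·1! − C(3,3)·0! = 2.
Probability = 2/6 = 1/3.

1/3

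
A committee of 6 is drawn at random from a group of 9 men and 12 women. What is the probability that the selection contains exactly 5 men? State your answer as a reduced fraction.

9/323

Total number of selections: C(21,6) = 54264.
Selections with exactly 5 men: choose 5 of the 9 men and 1 of the 12 women, C(9,5)·C(12,1) = 126·12 = 1512.
Probability = 1512/54264 = 9/323.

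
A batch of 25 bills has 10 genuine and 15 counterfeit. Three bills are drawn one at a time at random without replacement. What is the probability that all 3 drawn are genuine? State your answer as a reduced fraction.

6/115

Multiply the conditional probabilities at each draw: 10/25 · 9/24 · 8/23 = 720/13800 = 6/115.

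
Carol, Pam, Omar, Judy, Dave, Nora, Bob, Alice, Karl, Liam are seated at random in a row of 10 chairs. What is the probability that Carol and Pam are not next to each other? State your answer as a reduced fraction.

4/5

There are 10! = 3628800 arrangements.
Arrangements with Carol and Pam adjacent: 2·9! = 725760.
So not adjacent: 3628800 − 725760 = 2903040, probability 2903040/3628800 = 4/5.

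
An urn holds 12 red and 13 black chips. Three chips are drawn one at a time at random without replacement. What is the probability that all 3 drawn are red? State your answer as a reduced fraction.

11/115

Multiply the conditional probabilities at each draw: 12/25 · 11/24 · 10/23 = 1320/13800 = 11/115.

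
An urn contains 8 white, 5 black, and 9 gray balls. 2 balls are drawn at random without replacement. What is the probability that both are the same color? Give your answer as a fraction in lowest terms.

There are C(22,2) = 231 ways to draw 2 balls.
All same color: C(8,2) + C(5,2) + C(9,2) = 28 + 10 + 36 = 74.
Probability = 74/231.

74/231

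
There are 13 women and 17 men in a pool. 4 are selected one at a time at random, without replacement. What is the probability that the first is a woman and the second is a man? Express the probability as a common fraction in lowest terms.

Multiply the conditional probabilities at each draw: 13/30 · 17/29 = 221/870.

221/870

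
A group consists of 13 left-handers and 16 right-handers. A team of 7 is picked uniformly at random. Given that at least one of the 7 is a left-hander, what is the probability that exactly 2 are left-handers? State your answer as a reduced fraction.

Work in counts. Selections with at least one left-hander: C(29,7) − C(16,7) = 1560780 − 11440 = 1549340.
Of those, selections where exactly 2 are left-handers: C(13,2)·C(16,5) = 78·4368 = 340704.
Conditional probability = 340704/1549340 = 6552/29795.

6552/29795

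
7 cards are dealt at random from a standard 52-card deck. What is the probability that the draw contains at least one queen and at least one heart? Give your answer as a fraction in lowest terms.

There are C(52,7) = 133784560 possible draws.
By inclusion-exclusion on the complements, draws missing all queens or all hearts: C(48,7) + C(39,7) − C(36,7) = 73629072 + 15380937 − 8347680 = 80662329.
So draws with at least one of each: 133784560 − 80662329 = 53122231, probability 53122231/133784560.

53122231/133784560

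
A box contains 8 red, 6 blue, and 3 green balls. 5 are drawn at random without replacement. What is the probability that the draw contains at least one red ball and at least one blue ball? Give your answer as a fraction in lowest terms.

200/221

There are C(17,5) = 6188 possible draws.
By inclusion-exclusion on the complements, draws missing all red or all blue: C(9,5) + C(11,5) − C(3,5) = 126 + 462 − 0 = 588.
So draws with at least one of each: 6188 − 588 = 5600, probability 5600/6188 = 200/221.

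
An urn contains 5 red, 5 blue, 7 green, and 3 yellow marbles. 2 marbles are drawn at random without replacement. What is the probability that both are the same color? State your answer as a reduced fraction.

22/95

There are C(20,2) = 190 ways to draw 2 marbles.
All same color: C(5,2) + C(5,2) + C(7,2) + C(3,2) = 10 + 10 + 21 + 3 = 44.
Probability = 44/190 = 22/95.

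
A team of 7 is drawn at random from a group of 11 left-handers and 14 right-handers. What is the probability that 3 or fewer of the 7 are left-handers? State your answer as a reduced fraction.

1417/2185

There are C(25,7) = 480700 ways to choose the 7.
Favorable selections (3 or fewer left-handers): C(11,0)·C(14,7) + C(11,1)·C(14,6) + C(11,2)·C(14,5) + C(11,3)·C(14,4) = 3432 + 33033 + 110110 + 165165 = 311740.
Probability = 311740/480700 = 1417/2185.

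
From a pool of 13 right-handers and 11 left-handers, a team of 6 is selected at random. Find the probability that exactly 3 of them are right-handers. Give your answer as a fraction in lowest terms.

2145/6118

Total number of selections: C(24,6) = 134596.
Selections with exactly 3 right-handers: choose 3 of the 13 right-handers and 3 of the 11 left-handers, C(13,3)·C(11,3) = 286·165 = 47190.
Probability = 47190/134596 = 2145/6118.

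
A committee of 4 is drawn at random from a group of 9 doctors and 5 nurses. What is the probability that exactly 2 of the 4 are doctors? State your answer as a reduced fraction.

There are C(14,4) = 1001 ways to choose 4 from 14.
Selections with exactly 2 doctors: choose 2 of the 9 doctors and 2 of the 5 nurses, C(9,2)·C(5,2) = 36·10 = 360.
Probability = 360/1001.

360/1001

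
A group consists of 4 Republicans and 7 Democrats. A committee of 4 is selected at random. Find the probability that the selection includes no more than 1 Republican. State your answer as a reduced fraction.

Total selections: C(11,4) = 330.
Favorable selections (no more than 1 Republican): C(4,0)·C(7,4) + C(4,1)·C(7,3) = 35 + 140 = 175.
Probability = 175/330 = 35/66.

35/66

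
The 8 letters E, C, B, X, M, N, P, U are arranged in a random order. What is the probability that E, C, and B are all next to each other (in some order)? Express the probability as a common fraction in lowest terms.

3/28

There are 8! = 40320 arrangements.
Treat the three as one block: 6! placements × 3! orders within the block = 720·6 = 4320.
Probability = 4320/40320 = 3/28.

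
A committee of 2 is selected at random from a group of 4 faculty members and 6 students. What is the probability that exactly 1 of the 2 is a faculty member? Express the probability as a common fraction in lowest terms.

8/15

Total number of selections: C(10,2) = 45.
Selections with exactly 1 faculty member: choose 1 of the 4 faculty members and 1 of the 6 students, C(4,1)·C(6,1) = 4·6 = 24.
Probability = 24/45 = 8/15.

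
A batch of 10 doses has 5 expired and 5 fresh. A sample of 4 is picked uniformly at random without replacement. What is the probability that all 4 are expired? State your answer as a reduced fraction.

1/42

There are C(10,4) = 210 possible selections.
Selections with all expired: C(5,4) = 5.
Probability = 5/210 = 1/42.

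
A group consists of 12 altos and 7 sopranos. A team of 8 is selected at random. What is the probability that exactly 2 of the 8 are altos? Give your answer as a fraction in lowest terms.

77/12597

The sample space is all 8-subsets of the 19: C(19,8) = 75582.
Selections with exactly 2 altos: choose 2 of the 12 altos and 6 of the 7 sopranos, C(12,2)·C(7,6) = 66·7 = 462.
Probability = 462/75582 = 77/12597.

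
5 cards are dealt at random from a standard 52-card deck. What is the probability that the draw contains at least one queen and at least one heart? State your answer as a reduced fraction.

There are C(52,5) = 2598960 possible draws.
By inclusion-exclusion on the complements, draws missing all queens or all hearts: C(48,5) + C(39,5) − C(36,5) = 1712304 + 575757 − 376992 = 1911069.
So draws with at least one of each: 2598960 − 1911069 = 687891, probability 687891/2598960 = 229297/866320.

229297/866320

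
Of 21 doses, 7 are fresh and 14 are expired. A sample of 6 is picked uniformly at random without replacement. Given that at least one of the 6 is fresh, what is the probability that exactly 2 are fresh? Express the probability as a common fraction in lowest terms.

Work in counts. Selections with at least one fresh: C(21,6) − C(14,6) = 54264 − 3003 = 51261.
Of those, selections where exactly 2 are fresh: C(7,2)·C(14,4) = 21·1001 = 21021.
Conditional probability = 21021/51261 = 1001/2441.

1001/2441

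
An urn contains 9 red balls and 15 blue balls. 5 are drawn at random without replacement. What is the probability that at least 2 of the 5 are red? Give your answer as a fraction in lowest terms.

162/253

Total selections: C(24,5) = 42504.
Count the complement (fewer than 2 red): C(9,0)·C(15,5) + C(9,1)·C(15,4) = 3003 + 12285 = 15288.
Probability = 1 − 15288/42504 = 27216/42504 = 162/253.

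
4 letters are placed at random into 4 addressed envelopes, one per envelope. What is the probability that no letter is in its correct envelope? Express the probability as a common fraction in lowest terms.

3/8

There are 4! = 24 assignments.
By inclusion-exclusion, assignments with no fixed points: C(4,0)·4! − C(4,1)·3! + C(4,2)·2! − C(4,3)·1! + C(4,4)·0! = 9.
Probability = 9/24 = 3/8.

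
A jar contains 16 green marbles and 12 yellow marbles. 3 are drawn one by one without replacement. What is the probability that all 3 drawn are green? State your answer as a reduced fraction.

20/117

Multiply the conditional probabilities at each draw: 16/28 · 15/27 · 14/26 = 3360/19656 = 20/117.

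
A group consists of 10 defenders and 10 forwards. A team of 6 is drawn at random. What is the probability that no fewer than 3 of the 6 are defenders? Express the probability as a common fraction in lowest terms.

Total selections: C(20,6) = 38760.
Count the complement (fewer than 3 defenders): C(10,0)·C(10,6) + C(10,1)·C(10,5) + C(10,2)·C(10,4) = 210 + 2520 + 9450 = 12180.
Probability = 1 − 12180/38760 = 26580/38760 = 443/646.

443/646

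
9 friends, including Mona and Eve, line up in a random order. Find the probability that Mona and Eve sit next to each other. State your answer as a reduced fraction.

There are 9! = 362880 arrangements.
Treat Mona and Eve as a block: 8! arrangements of the blocks × 2 orders within the block = 2·40320 = 80640.
Probability = 80640/362880 = 2/9.

2/9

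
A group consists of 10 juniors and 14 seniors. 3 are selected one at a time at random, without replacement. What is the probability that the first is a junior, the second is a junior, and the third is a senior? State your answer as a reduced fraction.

Multiply the conditional probabilities at each draw: 10/24 · 9/23 · 14/22 = 1260/12144 = 105/1012.

105/1012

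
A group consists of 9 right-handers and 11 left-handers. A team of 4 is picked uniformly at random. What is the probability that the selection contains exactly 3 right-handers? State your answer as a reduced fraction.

There are C(20,4) = 4845 ways to choose 4 from 20.
Selections with exactly 3 right-handers: choose 3 of the 9 right-handers and 1 of the 11 left-handers, C(9,3)·C(11,1) = 84·11 = 924.
Probability = 924/4845 = 308/1615.

308/1615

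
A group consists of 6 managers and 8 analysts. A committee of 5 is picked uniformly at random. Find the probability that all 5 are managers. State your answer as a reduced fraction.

There are C(14,5) = 2002 possible selections.
Selections with all managers: C(6,5) = 6.
Probability = 6/2002 = 3/1001.

3/1001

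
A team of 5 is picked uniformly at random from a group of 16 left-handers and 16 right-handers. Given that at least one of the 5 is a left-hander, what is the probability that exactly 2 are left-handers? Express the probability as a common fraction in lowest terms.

Work in counts. Selections with at least one left-hander: C(32,5) − C(16,5) = 201376 − 4368 = 197008.
Of those, selections where exactly 2 are left-handers: C(16,2)·C(16,3) = 120·560 = 67200.
Conditional probability = 67200/197008 = 600/1759.

600/1759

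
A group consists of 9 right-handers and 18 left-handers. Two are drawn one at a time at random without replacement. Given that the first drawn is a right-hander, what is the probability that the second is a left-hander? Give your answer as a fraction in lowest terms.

9/13

After removing one right-hander, 26 remain: 8 right-handers and 18 left-handers.
So the probability the next is a left-hander is 18/26 = 9/13.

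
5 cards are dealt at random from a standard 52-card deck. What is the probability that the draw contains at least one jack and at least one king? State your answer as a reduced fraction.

6509/64974

There are C(52,5) = 2598960 possible draws.
By inclusion-exclusion on the complements, draws missing all jacks or all kings: C(48,5) + C(48,5) − C(44,5) = 1712304 + 1712304 − 1086008 = 2338600.
So draws with at least one of each: 2598960 − 2338600 = 260360, probability 260360/2598960 = 6509/64974.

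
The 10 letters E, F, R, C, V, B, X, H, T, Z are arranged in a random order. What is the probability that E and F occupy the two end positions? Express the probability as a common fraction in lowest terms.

There are 10! = 3628800 arrangements.
Place E and F at the ends in 2 ways, arrange the remaining 8 in 8! = 40320 ways: 2·40320 = 80640.
Probability = 80640/3628800 = 1/45.

1/45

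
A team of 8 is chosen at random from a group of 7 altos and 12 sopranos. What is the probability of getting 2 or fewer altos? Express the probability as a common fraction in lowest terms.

Total selections: C(19,8) = 75582.
Favorable selections (2 or fewer altos): C(7,0)·C(12,8) + C(7,1)·C(12,7) + C(7,2)·C(12,6) = 495 + 5544 + 19404 = 25443.
Probability = 25443/75582 = 2827/8398.

2827/8398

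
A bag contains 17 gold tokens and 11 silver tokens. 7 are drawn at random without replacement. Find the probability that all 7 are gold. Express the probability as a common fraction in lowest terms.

17/1035

There are C(28,7) = 1184040 possible selections.
Selections with all gold: C(17,7) = 19448.
Probability = 19448/1184040 = 17/1035.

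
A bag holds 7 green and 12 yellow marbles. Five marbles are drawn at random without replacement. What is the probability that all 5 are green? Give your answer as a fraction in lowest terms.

There are C(19,5) = 11628 possible selections.
Selections with all green: C(7,5) = 21.
Probability = 21/11628 = 7/3876.

7/3876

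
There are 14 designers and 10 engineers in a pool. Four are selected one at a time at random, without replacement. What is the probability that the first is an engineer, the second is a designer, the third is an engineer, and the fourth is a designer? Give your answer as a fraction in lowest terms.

65/1012

Multiply the conditional probabilities at each draw: 10/24 · 14/23 · 9/22 · 13/21 = 16380/255024 = 65/1012.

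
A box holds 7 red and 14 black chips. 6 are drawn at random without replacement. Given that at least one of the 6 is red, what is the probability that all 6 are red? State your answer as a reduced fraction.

1/7323

Work in counts. Selections with at least one red: C(21,6) − C(14,6) = 54264 − 3003 = 51261.
Of those, selections where all 6 are red: C(7,6) = 7.
Conditional probability = 7/51261 = 1/7323.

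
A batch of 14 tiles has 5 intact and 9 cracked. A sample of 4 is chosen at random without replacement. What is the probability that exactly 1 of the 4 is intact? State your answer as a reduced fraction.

There are C(14,4) = 1001 ways to choose 4 from 14.
Selections with exactly 1 intact: choose 1 of the 5 intact and 3 of the 9 cracked, C(5,1)·C(9,3) = 5·84 = 420.
Probability = 420/1001 = 60/143.

60/143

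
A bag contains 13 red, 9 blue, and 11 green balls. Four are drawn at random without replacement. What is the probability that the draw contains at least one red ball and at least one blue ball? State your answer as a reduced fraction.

There are C(33,4) = 40920 possible draws.
By inclusion-exclusion on the complements, draws missing all red or all blue: C(20,4) + C(24,4) − C(11,4) = 4845 + 10626 − 330 = 15141.
So draws with at least one of each: 40920 − 15141 = 25779, probability 25779/40920 = 8593/13640.

8593/13640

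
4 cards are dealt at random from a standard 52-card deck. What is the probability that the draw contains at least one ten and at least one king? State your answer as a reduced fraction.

1332/20825

There are C(52,4) = 270725 possible draws.
By inclusion-exclusion on the complements, draws missing all tens or all kings: C(48,4) + C(48,4) − C(44,4) = 194580 + 194580 − 135751 = 253409.
So draws with at least one of each: 270725 − 253409 = 17316, probability 17316/270725 = 1332/20825.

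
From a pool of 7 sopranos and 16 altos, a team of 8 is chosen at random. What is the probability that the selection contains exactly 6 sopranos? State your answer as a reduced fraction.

Total number of selections: C(23,8) = 490314.
Selections with exactly 6 sopranos: choose 6 of the 7 sopranos and 2 of the 16 altos, C(7,6)·C(16,2) = 7·120 = 840.
Probability = 840/490314 = 140/81719.

140/81719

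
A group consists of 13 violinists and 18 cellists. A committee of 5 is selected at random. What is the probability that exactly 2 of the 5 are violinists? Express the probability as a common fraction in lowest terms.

Total number of selections: C(31,5) = 169911.
Selections with exactly 2 violinists: choose 2 of the 13 violinists and 3 of the 18 cellists, C(13,2)·C(18,3) = 78·816 = 63648.
Probability = 63648/169911 = 7072/18879.

7072/18879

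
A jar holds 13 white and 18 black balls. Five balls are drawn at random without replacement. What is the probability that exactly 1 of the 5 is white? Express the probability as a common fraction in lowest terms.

4420/18879

The sample space is all 5-subsets of the 31: C(31,5) = 169911.
Selections with exactly 1 white: choose 1 of the 13 white and 4 of the 18 black, C(13,1)·C(18,4) = 13·3060 = 39780.
Probability = 39780/169911 = 4420/18879.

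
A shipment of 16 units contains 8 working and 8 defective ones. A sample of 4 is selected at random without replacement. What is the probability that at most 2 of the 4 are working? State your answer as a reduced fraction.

93/130

Total selections: C(16,4) = 1820.
Count the complement (more than 2 working): C(8,3)·C(8,1) + C(8,4)·C(8,0) = 448 + 70 = 518.
Probability = 1 − 518/1820 = 1302/1820 = 93/130.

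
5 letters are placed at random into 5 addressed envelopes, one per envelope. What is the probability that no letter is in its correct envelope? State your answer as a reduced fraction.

11/30

There are 5! = 120 assignments.
By inclusion-exclusion, assignments with no fixed points: C(5,0)·5! − C(5,1)·4! + C(5,2)·3! − C(5,3)·2! + C(5,4)·1! − C(5,5)·0! = 44.
Probability = 44/120 = 11/30.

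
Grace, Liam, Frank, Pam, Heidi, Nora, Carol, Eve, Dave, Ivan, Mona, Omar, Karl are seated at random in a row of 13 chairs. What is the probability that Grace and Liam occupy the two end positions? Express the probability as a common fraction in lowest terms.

1/78

There are 13! = 6227020800 arrangements.
Place Grace and Liam at the ends in 2 ways, arrange the remaining 11 in 11! = 39916800 ways: 2·39916800 = 79833600.
Probability = 79833600/6227020800 = 1/78.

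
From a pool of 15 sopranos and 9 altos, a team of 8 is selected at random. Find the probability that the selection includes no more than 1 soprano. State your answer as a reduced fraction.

Total selections: C(24,8) = 735471.
Favorable selections (no more than 1 soprano): C(15,0)·C(9,8) + C(15,1)·C(9,7) = 9 + 540 = 549.
Probability = 549/735471 = 61/81719.

61/81719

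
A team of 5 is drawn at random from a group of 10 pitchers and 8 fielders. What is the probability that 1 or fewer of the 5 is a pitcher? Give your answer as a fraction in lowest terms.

3/34

Total selections: C(18,5) = 8568.
Favorable selections (1 or fewer pitcher): C(10,0)·C(8,5) + C(10,1)·C(8,4) = 56 + 700 = 756.
Probability = 756/8568 = 3/34.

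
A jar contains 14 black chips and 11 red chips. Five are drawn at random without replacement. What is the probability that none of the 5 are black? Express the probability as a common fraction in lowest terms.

There are C(25,5) = 53130 possible selections.
Selections with no black (all red): C(11,5) = 462.
Probability = 462/53130 = 1/115.

1/115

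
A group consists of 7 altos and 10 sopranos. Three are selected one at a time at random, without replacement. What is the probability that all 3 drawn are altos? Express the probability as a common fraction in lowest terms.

Multiply the conditional probabilities at each draw: 7/17 · 6/16 · 5/15 = 210/4080 = 7/136.

7/136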